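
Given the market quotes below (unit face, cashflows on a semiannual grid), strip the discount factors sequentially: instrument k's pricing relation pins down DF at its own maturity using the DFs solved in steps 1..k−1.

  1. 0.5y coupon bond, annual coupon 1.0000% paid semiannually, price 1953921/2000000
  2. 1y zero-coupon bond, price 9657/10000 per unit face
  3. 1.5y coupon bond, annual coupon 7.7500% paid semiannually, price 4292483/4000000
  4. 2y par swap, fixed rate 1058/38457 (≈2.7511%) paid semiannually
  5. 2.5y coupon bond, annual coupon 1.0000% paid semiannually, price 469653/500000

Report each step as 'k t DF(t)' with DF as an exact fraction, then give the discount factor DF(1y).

1 1/2 9721/10000
2 1 9657/10000
3 3/2 1201/1250
4 2 9471/10000
5 5/2 1831/2000
DF(1y) = 9657/10000 ≈ 0.965700

step 1 [0.5y] bond c/2=1/200: DF=(1953921/2000000 − 1/200·(0))/(1+1/200) = 9721/10000 ≈ 0.972100
step 2 [1y] zero: DF = P = 9657/10000 ≈ 0.965700
step 3 [1.5y] bond c/2=31/800: DF=(4292483/4000000 − 31/800·(0.972100+0.965700))/(1+31/800) = 1201/1250 ≈ 0.960800
step 4 [2y] swap r/2=529/38457: DF=(1 − 529/38457·(0.972100+0.965700+0.960800))/(1+529/38457) = 9471/10000 ≈ 0.947100
step 5 [2.5y] bond c/2=1/200: DF=(469653/500000 − 1/200·(0.972100+0.965700+0.960800+0.947100))/(1+1/200) = 1831/2000 ≈ 0.915500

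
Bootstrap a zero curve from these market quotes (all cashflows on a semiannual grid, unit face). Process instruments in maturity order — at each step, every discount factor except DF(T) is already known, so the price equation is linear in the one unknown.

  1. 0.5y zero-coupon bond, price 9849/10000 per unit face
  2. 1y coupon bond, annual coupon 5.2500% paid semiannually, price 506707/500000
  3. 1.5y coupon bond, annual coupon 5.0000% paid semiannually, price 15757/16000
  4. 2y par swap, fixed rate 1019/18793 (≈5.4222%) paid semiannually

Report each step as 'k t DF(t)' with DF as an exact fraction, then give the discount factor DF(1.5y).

1 1/2 9849/10000
2 1 9623/10000
3 3/2 9133/10000
4 2 8981/10000
DF(1.5y) = 9133/10000 ≈ 0.913300

step 1 [0.5y] zero: DF = P = 9849/10000 ≈ 0.984900
step 2 [1y] bond c/2=21/800: DF=(506707/500000 − 21/800·(0.984900))/(1+21/800) = 9623/10000 ≈ 0.962300
step 3 [1.5y] bond c/2=1/40: DF=(15757/16000 − 1/40·(0.984900+0.962300))/(1+1/40) = 9133/10000 ≈ 0.913300
step 4 [2y] swap r/2=1019/37586: DF=(1 − 1019/37586·(0.984900+0.962300+0.913300))/(1+1019/37586) = 8981/10000 ≈ 0.898100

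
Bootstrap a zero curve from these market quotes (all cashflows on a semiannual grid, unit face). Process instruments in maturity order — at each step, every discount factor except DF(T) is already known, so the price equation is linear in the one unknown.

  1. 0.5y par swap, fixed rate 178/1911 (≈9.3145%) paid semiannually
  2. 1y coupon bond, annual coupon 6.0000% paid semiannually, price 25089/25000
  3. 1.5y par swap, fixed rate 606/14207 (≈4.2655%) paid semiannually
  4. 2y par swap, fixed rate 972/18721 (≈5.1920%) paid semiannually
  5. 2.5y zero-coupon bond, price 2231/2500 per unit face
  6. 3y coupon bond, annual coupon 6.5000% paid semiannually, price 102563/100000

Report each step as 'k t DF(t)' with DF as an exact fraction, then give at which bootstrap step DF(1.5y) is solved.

1 1/2 1911/2000
2 1 1893/2000
3 3/2 4697/5000
4 2 2257/2500
5 5/2 2231/2500
6 3 4237/5000
DF(1.5y) is solved at step 3

step 1 [0.5y] swap r/2=89/1911: DF=(1 − 89/1911·(0))/(1+89/1911) = 1911/2000 ≈ 0.955500
step 2 [1y] bond c/2=3/100: DF=(25089/25000 − 3/100·(0.955500))/(1+3/100) = 1893/2000 ≈ 0.946500
step 3 [1.5y] swap r/2=303/14207: DF=(1 − 303/14207·(0.955500+0.946500))/(1+303/14207) = 4697/5000 ≈ 0.939400
step 4 [2y] swap r/2=486/18721: DF=(1 − 486/18721·(0.955500+0.946500+0.939400))/(1+486/18721) = 2257/2500 ≈ 0.902800
step 5 [2.5y] zero: DF = P = 2231/2500 ≈ 0.892400
step 6 [3y] bond c/2=13/400: DF=(102563/100000 − 13/400·(0.955500+0.946500+0.939400+0.902800+0.892400))/(1+13/400) = 4237/5000 ≈ 0.847400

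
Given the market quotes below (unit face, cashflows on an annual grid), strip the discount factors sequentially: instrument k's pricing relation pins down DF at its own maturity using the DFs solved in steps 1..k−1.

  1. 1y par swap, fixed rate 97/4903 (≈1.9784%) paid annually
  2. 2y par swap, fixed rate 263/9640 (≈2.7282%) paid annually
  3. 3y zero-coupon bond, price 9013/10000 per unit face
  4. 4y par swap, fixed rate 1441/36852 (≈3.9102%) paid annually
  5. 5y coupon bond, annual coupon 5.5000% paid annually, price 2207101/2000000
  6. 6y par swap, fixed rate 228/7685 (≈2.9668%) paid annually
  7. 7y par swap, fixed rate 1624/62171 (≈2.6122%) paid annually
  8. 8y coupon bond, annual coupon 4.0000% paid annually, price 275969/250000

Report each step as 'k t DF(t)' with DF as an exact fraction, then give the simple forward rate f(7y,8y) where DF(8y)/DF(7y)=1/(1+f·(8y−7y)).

1 1 4903/5000
2 2 4737/5000
3 3 9013/10000
4 4 8559/10000
5 5 8539/10000
6 6 2101/2500
7 7 1047/1250
8 8 8223/10000
f(7y,8y) = ((1047/1250)/(8223/10000) − 1)/(1) = 51/2741 ≈ 1.8606%

step 1 [1y] swap r/1=97/4903: DF=(1 − 97/4903·(0))/(1+97/4903) = 4903/5000 ≈ 0.980600
step 2 [2y] swap r/1=263/9640: DF=(1 − 263/9640·(0.980600))/(1+263/9640) = 4737/5000 ≈ 0.947400
step 3 [3y] zero: DF = P = 9013/10000 ≈ 0.901300
step 4 [4y] swap r/1=1441/36852: DF=(1 − 1441/36852·(0.980600+0.947400+0.901300))/(1+1441/36852) = 8559/10000 ≈ 0.855900
step 5 [5y] bond c/1=11/200: DF=(2207101/2000000 − 11/200·(0.980600+0.947400+0.901300+0.855900))/(1+11/200) = 8539/10000 ≈ 0.853900
step 6 [6y] swap r/1=228/7685: DF=(1 − 228/7685·(0.980600+0.947400+0.901300+0.855900+0.853900))/(1+228/7685) = 2101/2500 ≈ 0.840400
step 7 [7y] swap r/1=1624/62171: DF=(1 − 1624/62171·(0.980600+0.947400+0.901300+0.855900+0.853900+0.840400))/(1+1624/62171) = 1047/1250 ≈ 0.837600
step 8 [8y] bond c/1=1/25: DF=(275969/250000 − 1/25·(0.980600+0.947400+0.901300+0.855900+0.853900+0.840400+0.837600))/(1+1/25) = 8223/10000 ≈ 0.822300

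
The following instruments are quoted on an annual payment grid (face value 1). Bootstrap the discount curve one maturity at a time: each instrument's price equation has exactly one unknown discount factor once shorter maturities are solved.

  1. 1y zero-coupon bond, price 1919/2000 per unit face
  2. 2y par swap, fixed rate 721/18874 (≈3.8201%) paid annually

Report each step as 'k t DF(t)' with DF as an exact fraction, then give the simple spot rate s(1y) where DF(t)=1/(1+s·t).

1 1 1919/2000
2 2 9279/10000
s(1y) = (1/(1919/2000) − 1)/(1) = 81/1919 ≈ 4.2209%

step 1 [1y] zero: DF = P = 1919/2000 ≈ 0.959500
step 2 [2y] swap r/1=721/18874: DF=(1 − 721/18874·(0.959500))/(1+721/18874) = 9279/10000 ≈ 0.927900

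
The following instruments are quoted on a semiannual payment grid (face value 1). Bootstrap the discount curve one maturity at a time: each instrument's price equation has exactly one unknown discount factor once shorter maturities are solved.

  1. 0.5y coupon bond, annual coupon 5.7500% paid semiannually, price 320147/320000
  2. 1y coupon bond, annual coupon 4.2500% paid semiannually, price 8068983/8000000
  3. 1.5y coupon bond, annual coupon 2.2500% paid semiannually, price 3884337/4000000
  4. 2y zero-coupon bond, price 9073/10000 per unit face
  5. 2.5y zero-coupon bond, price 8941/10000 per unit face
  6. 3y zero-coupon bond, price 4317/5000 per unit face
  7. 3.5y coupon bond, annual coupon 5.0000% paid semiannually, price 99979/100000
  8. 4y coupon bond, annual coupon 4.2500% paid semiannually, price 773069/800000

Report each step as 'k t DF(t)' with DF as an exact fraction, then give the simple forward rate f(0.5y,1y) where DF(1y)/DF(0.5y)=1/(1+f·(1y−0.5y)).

1 1/2 389/400
2 1 4837/5000
3 3/2 9387/10000
4 2 9073/10000
5 5/2 8941/10000
6 3 4317/5000
7 7/2 4201/5000
8 4 4067/5000
f(0.5y,1y) = ((389/400)/(4837/5000) − 1)/(1/2) = 51/4837 ≈ 1.0544%

step 1 [0.5y] bond c/2=23/800: DF=(320147/320000 − 23/800·(0))/(1+23/800) = 389/400 ≈ 0.972500
step 2 [1y] bond c/2=17/800: DF=(8068983/8000000 − 17/800·(0.972500))/(1+17/800) = 4837/5000 ≈ 0.967400
step 3 [1.5y] bond c/2=9/800: DF=(3884337/4000000 − 9/800·(0.972500+0.967400))/(1+9/800) = 9387/10000 ≈ 0.938700
step 4 [2y] zero: DF = P = 9073/10000 ≈ 0.907300
step 5 [2.5y] zero: DF = P = 8941/10000 ≈ 0.894100
step 6 [3y] zero: DF = P = 4317/5000 ≈ 0.863400
step 7 [3.5y] bond c/2=1/40: DF=(99979/100000 − 1/40·(0.972500+0.967400+0.938700+0.907300+0.894100+0.863400))/(1+1/40) = 4201/5000 ≈ 0.840200
step 8 [4y] bond c/2=17/800: DF=(773069/800000 − 17/800·(0.972500+0.967400+0.938700+0.907300+0.894100+0.863400+0.840200))/(1+17/800) = 4067/5000 ≈ 0.813400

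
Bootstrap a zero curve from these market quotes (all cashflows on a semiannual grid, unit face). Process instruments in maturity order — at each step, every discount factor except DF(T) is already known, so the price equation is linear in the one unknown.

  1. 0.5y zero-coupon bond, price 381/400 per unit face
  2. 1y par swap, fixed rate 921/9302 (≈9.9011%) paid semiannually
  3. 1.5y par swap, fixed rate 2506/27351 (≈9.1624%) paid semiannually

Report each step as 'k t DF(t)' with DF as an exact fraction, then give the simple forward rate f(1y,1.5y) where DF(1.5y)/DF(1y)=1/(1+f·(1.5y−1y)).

step 1 [0.5y] zero: DF = P = 381/400 ≈ 0.952500
step 2 [1y] swap r/2=921/18604: DF=(1 − 921/18604·(0.952500))/(1+921/18604) = 9079/10000 ≈ 0.907900
step 3 [1.5y] swap r/2=1253/27351: DF=(1 − 1253/27351·(0.952500+0.907900))/(1+1253/27351) = 8747/10000 ≈ 0.874700

1 1/2 381/400
2 1 9079/10000
3 3/2 8747/10000
f(1y,1.5y) = ((9079/10000)/(8747/10000) − 1)/(1/2) = 664/8747 ≈ 7.5912%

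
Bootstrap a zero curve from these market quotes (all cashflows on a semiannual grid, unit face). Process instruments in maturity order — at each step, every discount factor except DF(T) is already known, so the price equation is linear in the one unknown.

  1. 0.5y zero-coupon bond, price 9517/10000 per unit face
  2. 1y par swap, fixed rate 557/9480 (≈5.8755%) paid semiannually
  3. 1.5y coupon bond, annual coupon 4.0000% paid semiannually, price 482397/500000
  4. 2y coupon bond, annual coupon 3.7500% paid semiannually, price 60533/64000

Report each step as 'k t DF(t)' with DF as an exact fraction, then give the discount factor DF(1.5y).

1 1/2 9517/10000
2 1 9443/10000
3 3/2 9087/10000
4 2 548/625
DF(1.5y) = 9087/10000 ≈ 0.908700

step 1 [0.5y] zero: DF = P = 9517/10000 ≈ 0.951700
step 2 [1y] swap r/2=557/18960: DF=(1 − 557/18960·(0.951700))/(1+557/18960) = 9443/10000 ≈ 0.944300
step 3 [1.5y] bond c/2=1/50: DF=(482397/500000 − 1/50·(0.951700+0.944300))/(1+1/50) = 9087/10000 ≈ 0.908700
step 4 [2y] bond c/2=3/160: DF=(60533/64000 − 3/160·(0.951700+0.944300+0.908700))/(1+3/160) = 548/625 ≈ 0.876800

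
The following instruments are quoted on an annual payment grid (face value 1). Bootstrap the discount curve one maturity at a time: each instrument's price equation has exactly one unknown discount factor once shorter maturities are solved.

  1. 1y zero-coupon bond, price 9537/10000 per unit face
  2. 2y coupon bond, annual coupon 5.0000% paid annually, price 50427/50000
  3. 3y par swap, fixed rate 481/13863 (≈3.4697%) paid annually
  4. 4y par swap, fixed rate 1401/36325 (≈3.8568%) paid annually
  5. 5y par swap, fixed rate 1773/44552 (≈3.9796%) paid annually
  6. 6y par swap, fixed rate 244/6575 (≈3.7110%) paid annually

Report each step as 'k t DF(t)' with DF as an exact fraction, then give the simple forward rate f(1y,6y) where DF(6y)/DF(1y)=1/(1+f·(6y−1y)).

step 1 [1y] zero: DF = P = 9537/10000 ≈ 0.953700
step 2 [2y] bond c/1=1/20: DF=(50427/50000 − 1/20·(0.953700))/(1+1/20) = 9151/10000 ≈ 0.915100
step 3 [3y] swap r/1=481/13863: DF=(1 − 481/13863·(0.953700+0.915100))/(1+481/13863) = 4519/5000 ≈ 0.903800
step 4 [4y] swap r/1=1401/36325: DF=(1 − 1401/36325·(0.953700+0.915100+0.903800))/(1+1401/36325) = 8599/10000 ≈ 0.859900
step 5 [5y] swap r/1=1773/44552: DF=(1 − 1773/44552·(0.953700+0.915100+0.903800+0.859900))/(1+1773/44552) = 8227/10000 ≈ 0.822700
step 6 [6y] swap r/1=244/6575: DF=(1 − 244/6575·(0.953700+0.915100+0.903800+0.859900+0.822700))/(1+244/6575) = 503/625 ≈ 0.804800

1 1 9537/10000
2 2 9151/10000
3 3 4519/5000
4 4 8599/10000
5 5 8227/10000
6 6 503/625
f(1y,6y) = ((9537/10000)/(503/625) − 1)/(5) = 1489/40240 ≈ 3.7003%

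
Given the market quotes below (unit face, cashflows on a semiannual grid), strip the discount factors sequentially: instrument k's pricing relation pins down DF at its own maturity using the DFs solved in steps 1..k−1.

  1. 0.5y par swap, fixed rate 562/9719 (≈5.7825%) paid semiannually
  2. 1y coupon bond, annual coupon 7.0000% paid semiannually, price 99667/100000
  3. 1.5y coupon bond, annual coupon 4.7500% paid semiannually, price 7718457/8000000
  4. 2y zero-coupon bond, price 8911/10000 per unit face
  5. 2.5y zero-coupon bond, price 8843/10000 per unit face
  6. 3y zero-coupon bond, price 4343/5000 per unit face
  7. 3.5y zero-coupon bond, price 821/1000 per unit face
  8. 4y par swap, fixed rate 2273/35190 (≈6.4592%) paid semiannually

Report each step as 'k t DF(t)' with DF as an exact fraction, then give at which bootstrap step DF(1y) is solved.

step 1 [0.5y] swap r/2=281/9719: DF=(1 − 281/9719·(0))/(1+281/9719) = 9719/10000 ≈ 0.971900
step 2 [1y] bond c/2=7/200: DF=(99667/100000 − 7/200·(0.971900))/(1+7/200) = 9301/10000 ≈ 0.930100
step 3 [1.5y] bond c/2=19/800: DF=(7718457/8000000 − 19/800·(0.971900+0.930100))/(1+19/800) = 8983/10000 ≈ 0.898300
step 4 [2y] zero: DF = P = 8911/10000 ≈ 0.891100
step 5 [2.5y] zero: DF = P = 8843/10000 ≈ 0.884300
step 6 [3y] zero: DF = P = 4343/5000 ≈ 0.868600
step 7 [3.5y] zero: DF = P = 821/1000 ≈ 0.821000
step 8 [4y] swap r/2=2273/70380: DF=(1 − 2273/70380·(0.971900+0.930100+0.898300+0.891100+0.884300+0.868600+0.821000))/(1+2273/70380) = 7727/10000 ≈ 0.772700

1 1/2 9719/10000
2 1 9301/10000
3 3/2 8983/10000
4 2 8911/10000
5 5/2 8843/10000
6 3 4343/5000
7 7/2 821/1000
8 4 7727/10000
DF(1y) is solved at step 2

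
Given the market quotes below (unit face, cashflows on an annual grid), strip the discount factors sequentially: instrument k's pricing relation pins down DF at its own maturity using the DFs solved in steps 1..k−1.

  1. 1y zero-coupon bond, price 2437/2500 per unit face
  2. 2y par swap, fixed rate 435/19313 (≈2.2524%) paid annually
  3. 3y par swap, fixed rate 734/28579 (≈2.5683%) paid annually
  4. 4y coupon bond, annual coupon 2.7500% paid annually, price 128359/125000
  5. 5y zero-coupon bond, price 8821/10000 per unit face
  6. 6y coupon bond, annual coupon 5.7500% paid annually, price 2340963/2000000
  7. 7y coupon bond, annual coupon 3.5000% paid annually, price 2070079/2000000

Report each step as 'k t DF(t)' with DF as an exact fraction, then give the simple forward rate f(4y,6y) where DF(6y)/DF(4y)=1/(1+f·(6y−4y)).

step 1 [1y] zero: DF = P = 2437/2500 ≈ 0.974800
step 2 [2y] swap r/1=435/19313: DF=(1 − 435/19313·(0.974800))/(1+435/19313) = 1913/2000 ≈ 0.956500
step 3 [3y] swap r/1=734/28579: DF=(1 − 734/28579·(0.974800+0.956500))/(1+734/28579) = 4633/5000 ≈ 0.926600
step 4 [4y] bond c/1=11/400: DF=(128359/125000 − 11/400·(0.974800+0.956500+0.926600))/(1+11/400) = 9229/10000 ≈ 0.922900
step 5 [5y] zero: DF = P = 8821/10000 ≈ 0.882100
step 6 [6y] bond c/1=23/400: DF=(2340963/2000000 − 23/400·(0.974800+0.956500+0.926600+0.922900+0.882100))/(1+23/400) = 8533/10000 ≈ 0.853300
step 7 [7y] bond c/1=7/200: DF=(2070079/2000000 − 7/200·(0.974800+0.956500+0.926600+0.922900+0.882100+0.853300))/(1+7/200) = 1627/2000 ≈ 0.813500

1 1 2437/2500
2 2 1913/2000
3 3 4633/5000
4 4 9229/10000
5 5 8821/10000
6 6 8533/10000
7 7 1627/2000
f(4y,6y) = ((9229/10000)/(8533/10000) − 1)/(2) = 348/8533 ≈ 4.0783%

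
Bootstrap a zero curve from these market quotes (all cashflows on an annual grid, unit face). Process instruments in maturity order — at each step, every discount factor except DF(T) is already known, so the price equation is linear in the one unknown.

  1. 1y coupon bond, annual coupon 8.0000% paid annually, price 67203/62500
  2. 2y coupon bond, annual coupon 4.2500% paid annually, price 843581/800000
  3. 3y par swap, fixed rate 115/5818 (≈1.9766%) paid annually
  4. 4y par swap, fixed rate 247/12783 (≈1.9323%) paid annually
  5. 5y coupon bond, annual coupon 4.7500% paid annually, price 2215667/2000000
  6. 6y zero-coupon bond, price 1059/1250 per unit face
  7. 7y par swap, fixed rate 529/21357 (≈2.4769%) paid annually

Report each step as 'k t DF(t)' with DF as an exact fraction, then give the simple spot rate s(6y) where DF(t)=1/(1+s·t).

step 1 [1y] bond c/1=2/25: DF=(67203/62500 − 2/25·(0))/(1+2/25) = 2489/2500 ≈ 0.995600
step 2 [2y] bond c/1=17/400: DF=(843581/800000 − 17/400·(0.995600))/(1+17/400) = 9709/10000 ≈ 0.970900
step 3 [3y] swap r/1=115/5818: DF=(1 − 115/5818·(0.995600+0.970900))/(1+115/5818) = 377/400 ≈ 0.942500
step 4 [4y] swap r/1=247/12783: DF=(1 − 247/12783·(0.995600+0.970900+0.942500))/(1+247/12783) = 9259/10000 ≈ 0.925900
step 5 [5y] bond c/1=19/400: DF=(2215667/2000000 − 19/400·(0.995600+0.970900+0.942500+0.925900))/(1+19/400) = 8837/10000 ≈ 0.883700
step 6 [6y] zero: DF = P = 1059/1250 ≈ 0.847200
step 7 [7y] swap r/1=529/21357: DF=(1 − 529/21357·(0.995600+0.970900+0.942500+0.925900+0.883700+0.847200))/(1+529/21357) = 8413/10000 ≈ 0.841300

1 1 2489/2500
2 2 9709/10000
3 3 377/400
4 4 9259/10000
5 5 8837/10000
6 6 1059/1250
7 7 8413/10000
s(6y) = (1/(1059/1250) − 1)/(6) = 191/6354 ≈ 3.0060%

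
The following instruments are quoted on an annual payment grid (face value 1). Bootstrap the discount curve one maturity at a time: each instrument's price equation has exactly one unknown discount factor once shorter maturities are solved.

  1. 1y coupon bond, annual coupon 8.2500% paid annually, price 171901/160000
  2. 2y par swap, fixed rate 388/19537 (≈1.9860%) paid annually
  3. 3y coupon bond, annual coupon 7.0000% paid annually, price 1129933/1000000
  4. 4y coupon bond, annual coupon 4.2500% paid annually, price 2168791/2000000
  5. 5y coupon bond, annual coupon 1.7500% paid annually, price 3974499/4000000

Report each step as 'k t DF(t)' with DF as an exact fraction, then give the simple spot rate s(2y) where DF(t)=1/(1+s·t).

1 1 397/400
2 2 2403/2500
3 3 4641/5000
4 4 9227/10000
5 5 9111/10000
s(2y) = (1/(2403/2500) − 1)/(2) = 97/4806 ≈ 2.0183%

step 1 [1y] bond c/1=33/400: DF=(171901/160000 − 33/400·(0))/(1+33/400) = 397/400 ≈ 0.992500
step 2 [2y] swap r/1=388/19537: DF=(1 − 388/19537·(0.992500))/(1+388/19537) = 2403/2500 ≈ 0.961200
step 3 [3y] bond c/1=7/100: DF=(1129933/1000000 − 7/100·(0.992500+0.961200))/(1+7/100) = 4641/5000 ≈ 0.928200
step 4 [4y] bond c/1=17/400: DF=(2168791/2000000 − 17/400·(0.992500+0.961200+0.928200))/(1+17/400) = 9227/10000 ≈ 0.922700
step 5 [5y] bond c/1=7/400: DF=(3974499/4000000 − 7/400·(0.992500+0.961200+0.928200+0.922700))/(1+7/400) = 9111/10000 ≈ 0.911100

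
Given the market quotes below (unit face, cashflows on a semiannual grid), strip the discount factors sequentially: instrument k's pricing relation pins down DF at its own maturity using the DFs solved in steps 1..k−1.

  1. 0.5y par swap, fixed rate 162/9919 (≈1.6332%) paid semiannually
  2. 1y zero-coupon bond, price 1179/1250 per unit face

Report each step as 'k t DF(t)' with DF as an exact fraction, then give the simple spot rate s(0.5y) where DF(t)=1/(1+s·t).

1 1/2 9919/10000
2 1 1179/1250
s(0.5y) = (1/(9919/10000) − 1)/(1/2) = 162/9919 ≈ 1.6332%

step 1 [0.5y] swap r/2=81/9919: DF=(1 − 81/9919·(0))/(1+81/9919) = 9919/10000 ≈ 0.991900
step 2 [1y] zero: DF = P = 1179/1250 ≈ 0.943200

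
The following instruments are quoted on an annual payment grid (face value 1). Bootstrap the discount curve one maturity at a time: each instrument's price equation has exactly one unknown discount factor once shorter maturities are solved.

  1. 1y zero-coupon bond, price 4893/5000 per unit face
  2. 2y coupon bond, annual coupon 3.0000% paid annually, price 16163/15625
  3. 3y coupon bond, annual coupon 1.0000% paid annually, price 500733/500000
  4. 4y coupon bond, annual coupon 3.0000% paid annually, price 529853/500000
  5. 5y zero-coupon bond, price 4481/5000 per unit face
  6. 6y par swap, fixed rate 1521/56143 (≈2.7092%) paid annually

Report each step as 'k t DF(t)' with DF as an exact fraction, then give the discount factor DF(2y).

step 1 [1y] zero: DF = P = 4893/5000 ≈ 0.978600
step 2 [2y] bond c/1=3/100: DF=(16163/15625 − 3/100·(0.978600))/(1+3/100) = 4879/5000 ≈ 0.975800
step 3 [3y] bond c/1=1/100: DF=(500733/500000 − 1/100·(0.978600+0.975800))/(1+1/100) = 4861/5000 ≈ 0.972200
step 4 [4y] bond c/1=3/100: DF=(529853/500000 − 3/100·(0.978600+0.975800+0.972200))/(1+3/100) = 2359/2500 ≈ 0.943600
step 5 [5y] zero: DF = P = 4481/5000 ≈ 0.896200
step 6 [6y] swap r/1=1521/56143: DF=(1 − 1521/56143·(0.978600+0.975800+0.972200+0.943600+0.896200))/(1+1521/56143) = 8479/10000 ≈ 0.847900

1 1 4893/5000
2 2 4879/5000
3 3 4861/5000
4 4 2359/2500
5 5 4481/5000
6 6 8479/10000
DF(2y) = 4879/5000 ≈ 0.975800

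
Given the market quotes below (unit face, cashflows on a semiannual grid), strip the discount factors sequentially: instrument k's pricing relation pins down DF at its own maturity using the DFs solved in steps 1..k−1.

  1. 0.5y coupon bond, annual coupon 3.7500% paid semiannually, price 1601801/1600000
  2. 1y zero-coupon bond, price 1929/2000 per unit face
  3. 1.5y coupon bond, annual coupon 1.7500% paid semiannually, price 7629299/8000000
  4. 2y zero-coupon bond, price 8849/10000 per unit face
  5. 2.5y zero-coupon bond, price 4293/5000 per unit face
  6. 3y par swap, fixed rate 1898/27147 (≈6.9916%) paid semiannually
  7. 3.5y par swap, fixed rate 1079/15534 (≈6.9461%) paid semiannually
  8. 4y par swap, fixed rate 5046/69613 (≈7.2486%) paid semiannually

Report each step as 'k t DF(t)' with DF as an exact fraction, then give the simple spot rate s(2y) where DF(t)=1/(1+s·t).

1 1/2 9827/10000
2 1 1929/2000
3 3/2 1857/2000
4 2 8849/10000
5 5/2 4293/5000
6 3 4051/5000
7 7/2 3921/5000
8 4 7477/10000
s(2y) = (1/(8849/10000) − 1)/(2) = 1151/17698 ≈ 6.5036%

step 1 [0.5y] bond c/2=3/160: DF=(1601801/1600000 − 3/160·(0))/(1+3/160) = 9827/10000 ≈ 0.982700
step 2 [1y] zero: DF = P = 1929/2000 ≈ 0.964500
step 3 [1.5y] bond c/2=7/800: DF=(7629299/8000000 − 7/800·(0.982700+0.964500))/(1+7/800) = 1857/2000 ≈ 0.928500
step 4 [2y] zero: DF = P = 8849/10000 ≈ 0.884900
step 5 [2.5y] zero: DF = P = 4293/5000 ≈ 0.858600
step 6 [3y] swap r/2=949/27147: DF=(1 − 949/27147·(0.982700+0.964500+0.928500+0.884900+0.858600))/(1+949/27147) = 4051/5000 ≈ 0.810200
step 7 [3.5y] swap r/2=1079/31068: DF=(1 − 1079/31068·(0.982700+0.964500+0.928500+0.884900+0.858600+0.810200))/(1+1079/31068) = 3921/5000 ≈ 0.784200
step 8 [4y] swap r/2=2523/69613: DF=(1 − 2523/69613·(0.982700+0.964500+0.928500+0.884900+0.858600+0.810200+0.784200))/(1+2523/69613) = 7477/10000 ≈ 0.747700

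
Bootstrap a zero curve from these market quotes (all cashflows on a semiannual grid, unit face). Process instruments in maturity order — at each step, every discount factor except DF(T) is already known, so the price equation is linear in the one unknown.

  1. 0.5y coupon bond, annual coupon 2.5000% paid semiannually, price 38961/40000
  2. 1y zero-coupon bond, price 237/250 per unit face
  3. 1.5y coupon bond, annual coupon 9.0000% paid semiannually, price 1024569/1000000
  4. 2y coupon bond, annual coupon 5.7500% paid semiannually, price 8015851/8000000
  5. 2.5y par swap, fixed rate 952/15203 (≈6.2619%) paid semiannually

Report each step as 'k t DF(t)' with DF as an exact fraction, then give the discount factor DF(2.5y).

1 1/2 481/500
2 1 237/250
3 3/2 4491/5000
4 2 1791/2000
5 5/2 2143/2500
DF(2.5y) = 2143/2500 ≈ 0.857200

step 1 [0.5y] bond c/2=1/80: DF=(38961/40000 − 1/80·(0))/(1+1/80) = 481/500 ≈ 0.962000
step 2 [1y] zero: DF = P = 237/250 ≈ 0.948000
step 3 [1.5y] bond c/2=9/200: DF=(1024569/1000000 − 9/200·(0.962000+0.948000))/(1+9/200) = 4491/5000 ≈ 0.898200
step 4 [2y] bond c/2=23/800: DF=(8015851/8000000 − 23/800·(0.962000+0.948000+0.898200))/(1+23/800) = 1791/2000 ≈ 0.895500
step 5 [2.5y] swap r/2=476/15203: DF=(1 − 476/15203·(0.962000+0.948000+0.898200+0.895500))/(1+476/15203) = 2143/2500 ≈ 0.857200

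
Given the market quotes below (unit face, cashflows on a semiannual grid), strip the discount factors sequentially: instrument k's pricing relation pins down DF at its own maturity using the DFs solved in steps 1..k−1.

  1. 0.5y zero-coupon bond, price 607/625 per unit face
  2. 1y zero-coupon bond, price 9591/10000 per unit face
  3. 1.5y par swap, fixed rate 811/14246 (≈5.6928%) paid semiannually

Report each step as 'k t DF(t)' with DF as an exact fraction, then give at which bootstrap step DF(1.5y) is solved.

step 1 [0.5y] zero: DF = P = 607/625 ≈ 0.971200
step 2 [1y] zero: DF = P = 9591/10000 ≈ 0.959100
step 3 [1.5y] swap r/2=811/28492: DF=(1 − 811/28492·(0.971200+0.959100))/(1+811/28492) = 9189/10000 ≈ 0.918900

1 1/2 607/625
2 1 9591/10000
3 3/2 9189/10000
DF(1.5y) is solved at step 3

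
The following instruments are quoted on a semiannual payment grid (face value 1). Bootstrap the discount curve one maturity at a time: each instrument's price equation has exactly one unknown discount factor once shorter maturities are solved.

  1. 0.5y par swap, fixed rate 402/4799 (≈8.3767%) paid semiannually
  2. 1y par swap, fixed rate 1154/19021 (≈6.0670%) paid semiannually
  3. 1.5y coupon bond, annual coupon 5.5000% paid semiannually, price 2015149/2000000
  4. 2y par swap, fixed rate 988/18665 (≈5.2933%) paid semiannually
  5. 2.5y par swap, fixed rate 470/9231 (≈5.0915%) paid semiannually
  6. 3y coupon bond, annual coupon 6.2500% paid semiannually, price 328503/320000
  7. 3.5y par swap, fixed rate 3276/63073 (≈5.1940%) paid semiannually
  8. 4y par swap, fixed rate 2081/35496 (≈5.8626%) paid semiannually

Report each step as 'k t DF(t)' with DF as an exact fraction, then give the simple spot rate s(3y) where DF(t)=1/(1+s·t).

1 1/2 4799/5000
2 1 9423/10000
3 3/2 9297/10000
4 2 2253/2500
5 5/2 353/400
6 3 2139/2500
7 7/2 4181/5000
8 4 7919/10000
s(3y) = (1/(2139/2500) − 1)/(3) = 361/6417 ≈ 5.6257%

step 1 [0.5y] swap r/2=201/4799: DF=(1 − 201/4799·(0))/(1+201/4799) = 4799/5000 ≈ 0.959800
step 2 [1y] swap r/2=577/19021: DF=(1 − 577/19021·(0.959800))/(1+577/19021) = 9423/10000 ≈ 0.942300
step 3 [1.5y] bond c/2=11/400: DF=(2015149/2000000 − 11/400·(0.959800+0.942300))/(1+11/400) = 9297/10000 ≈ 0.929700
step 4 [2y] swap r/2=494/18665: DF=(1 − 494/18665·(0.959800+0.942300+0.929700))/(1+494/18665) = 2253/2500 ≈ 0.901200
step 5 [2.5y] swap r/2=235/9231: DF=(1 − 235/9231·(0.959800+0.942300+0.929700+0.901200))/(1+235/9231) = 353/400 ≈ 0.882500
step 6 [3y] bond c/2=1/32: DF=(328503/320000 − 1/32·(0.959800+0.942300+0.929700+0.901200+0.882500))/(1+1/32) = 2139/2500 ≈ 0.855600
step 7 [3.5y] swap r/2=1638/63073: DF=(1 − 1638/63073·(0.959800+0.942300+0.929700+0.901200+0.882500+0.855600))/(1+1638/63073) = 4181/5000 ≈ 0.836200
step 8 [4y] swap r/2=2081/70992: DF=(1 − 2081/70992·(0.959800+0.942300+0.929700+0.901200+0.882500+0.855600+0.836200))/(1+2081/70992) = 7919/10000 ≈ 0.791900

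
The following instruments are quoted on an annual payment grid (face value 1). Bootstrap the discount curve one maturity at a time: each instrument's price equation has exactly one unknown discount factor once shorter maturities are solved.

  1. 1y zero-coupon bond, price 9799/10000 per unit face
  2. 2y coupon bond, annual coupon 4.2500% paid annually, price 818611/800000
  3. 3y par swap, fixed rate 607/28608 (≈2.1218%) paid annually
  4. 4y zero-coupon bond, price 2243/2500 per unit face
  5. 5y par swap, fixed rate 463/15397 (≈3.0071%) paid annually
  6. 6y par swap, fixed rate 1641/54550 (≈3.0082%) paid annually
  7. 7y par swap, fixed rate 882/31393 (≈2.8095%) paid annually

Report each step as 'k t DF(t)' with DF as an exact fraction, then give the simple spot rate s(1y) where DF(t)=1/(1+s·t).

1 1 9799/10000
2 2 1177/1250
3 3 9393/10000
4 4 2243/2500
5 5 8611/10000
6 6 8359/10000
7 7 2059/2500
s(1y) = (1/(9799/10000) − 1)/(1) = 201/9799 ≈ 2.0512%

step 1 [1y] zero: DF = P = 9799/10000 ≈ 0.979900
step 2 [2y] bond c/1=17/400: DF=(818611/800000 − 17/400·(0.979900))/(1+17/400) = 1177/1250 ≈ 0.941600
step 3 [3y] swap r/1=607/28608: DF=(1 − 607/28608·(0.979900+0.941600))/(1+607/28608) = 9393/10000 ≈ 0.939300
step 4 [4y] zero: DF = P = 2243/2500 ≈ 0.897200
step 5 [5y] swap r/1=463/15397: DF=(1 − 463/15397·(0.979900+0.941600+0.939300+0.897200))/(1+463/15397) = 8611/10000 ≈ 0.861100
step 6 [6y] swap r/1=1641/54550: DF=(1 − 1641/54550·(0.979900+0.941600+0.939300+0.897200+0.861100))/(1+1641/54550) = 8359/10000 ≈ 0.835900
step 7 [7y] swap r/1=882/31393: DF=(1 − 882/31393·(0.979900+0.941600+0.939300+0.897200+0.861100+0.835900))/(1+882/31393) = 2059/2500 ≈ 0.823600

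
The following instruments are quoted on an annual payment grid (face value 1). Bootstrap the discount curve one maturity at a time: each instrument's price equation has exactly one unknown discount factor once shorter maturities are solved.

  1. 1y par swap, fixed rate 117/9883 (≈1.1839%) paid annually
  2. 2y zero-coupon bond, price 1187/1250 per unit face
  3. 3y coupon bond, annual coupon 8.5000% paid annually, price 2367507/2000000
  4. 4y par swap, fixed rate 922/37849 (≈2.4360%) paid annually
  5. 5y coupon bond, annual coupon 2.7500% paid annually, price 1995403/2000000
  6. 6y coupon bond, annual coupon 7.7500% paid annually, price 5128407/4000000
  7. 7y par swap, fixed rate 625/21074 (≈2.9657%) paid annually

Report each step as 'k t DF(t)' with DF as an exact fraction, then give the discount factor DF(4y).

1 1 9883/10000
2 2 1187/1250
3 3 587/625
4 4 4539/5000
5 5 8697/10000
6 6 8551/10000
7 7 13/16
DF(4y) = 4539/5000 ≈ 0.907800

step 1 [1y] swap r/1=117/9883: DF=(1 − 117/9883·(0))/(1+117/9883) = 9883/10000 ≈ 0.988300
step 2 [2y] zero: DF = P = 1187/1250 ≈ 0.949600
step 3 [3y] bond c/1=17/200: DF=(2367507/2000000 − 17/200·(0.988300+0.949600))/(1+17/200) = 587/625 ≈ 0.939200
step 4 [4y] swap r/1=922/37849: DF=(1 − 922/37849·(0.988300+0.949600+0.939200))/(1+922/37849) = 4539/5000 ≈ 0.907800
step 5 [5y] bond c/1=11/400: DF=(1995403/2000000 − 11/400·(0.988300+0.949600+0.939200+0.907800))/(1+11/400) = 8697/10000 ≈ 0.869700
step 6 [6y] bond c/1=31/400: DF=(5128407/4000000 − 31/400·(0.988300+0.949600+0.939200+0.907800+0.869700))/(1+31/400) = 8551/10000 ≈ 0.855100
step 7 [7y] swap r/1=625/21074: DF=(1 − 625/21074·(0.988300+0.949600+0.939200+0.907800+0.869700+0.855100))/(1+625/21074) = 13/16 ≈ 0.812500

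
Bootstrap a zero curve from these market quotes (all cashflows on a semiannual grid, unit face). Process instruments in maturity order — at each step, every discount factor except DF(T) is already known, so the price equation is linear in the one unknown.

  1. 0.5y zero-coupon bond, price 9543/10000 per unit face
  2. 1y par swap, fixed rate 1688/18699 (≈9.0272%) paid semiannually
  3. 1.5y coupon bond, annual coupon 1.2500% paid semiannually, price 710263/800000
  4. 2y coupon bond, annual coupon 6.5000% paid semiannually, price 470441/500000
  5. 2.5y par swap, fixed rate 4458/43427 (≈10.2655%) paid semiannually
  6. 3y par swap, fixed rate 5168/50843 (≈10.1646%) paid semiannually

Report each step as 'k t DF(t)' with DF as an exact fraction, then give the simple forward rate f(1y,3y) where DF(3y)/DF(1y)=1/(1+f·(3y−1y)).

step 1 [0.5y] zero: DF = P = 9543/10000 ≈ 0.954300
step 2 [1y] swap r/2=844/18699: DF=(1 − 844/18699·(0.954300))/(1+844/18699) = 2289/2500 ≈ 0.915600
step 3 [1.5y] bond c/2=1/160: DF=(710263/800000 − 1/160·(0.954300+0.915600))/(1+1/160) = 8707/10000 ≈ 0.870700
step 4 [2y] bond c/2=13/400: DF=(470441/500000 − 13/400·(0.954300+0.915600+0.870700))/(1+13/400) = 33/40 ≈ 0.825000
step 5 [2.5y] swap r/2=2229/43427: DF=(1 − 2229/43427·(0.954300+0.915600+0.870700+0.825000))/(1+2229/43427) = 7771/10000 ≈ 0.777100
step 6 [3y] swap r/2=2584/50843: DF=(1 − 2584/50843·(0.954300+0.915600+0.870700+0.825000+0.777100))/(1+2584/50843) = 927/1250 ≈ 0.741600

1 1/2 9543/10000
2 1 2289/2500
3 3/2 8707/10000
4 2 33/40
5 5/2 7771/10000
6 3 927/1250
f(1y,3y) = ((2289/2500)/(927/1250) − 1)/(2) = 145/1236 ≈ 11.7314%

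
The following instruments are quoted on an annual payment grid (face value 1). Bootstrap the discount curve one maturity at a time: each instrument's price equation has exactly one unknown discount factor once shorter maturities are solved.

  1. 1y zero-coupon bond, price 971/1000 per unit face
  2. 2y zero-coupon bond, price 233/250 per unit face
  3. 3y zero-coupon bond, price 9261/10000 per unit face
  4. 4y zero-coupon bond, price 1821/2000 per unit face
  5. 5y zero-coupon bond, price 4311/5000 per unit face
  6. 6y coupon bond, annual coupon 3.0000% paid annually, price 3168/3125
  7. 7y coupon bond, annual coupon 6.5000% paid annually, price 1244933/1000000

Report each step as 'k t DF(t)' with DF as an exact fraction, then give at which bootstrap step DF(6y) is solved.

step 1 [1y] zero: DF = P = 971/1000 ≈ 0.971000
step 2 [2y] zero: DF = P = 233/250 ≈ 0.932000
step 3 [3y] zero: DF = P = 9261/10000 ≈ 0.926100
step 4 [4y] zero: DF = P = 1821/2000 ≈ 0.910500
step 5 [5y] zero: DF = P = 4311/5000 ≈ 0.862200
step 6 [6y] bond c/1=3/100: DF=(3168/3125 − 3/100·(0.971000+0.932000+0.926100+0.910500+0.862200))/(1+3/100) = 4251/5000 ≈ 0.850200
step 7 [7y] bond c/1=13/200: DF=(1244933/1000000 − 13/200·(0.971000+0.932000+0.926100+0.910500+0.862200+0.850200))/(1+13/200) = 4181/5000 ≈ 0.836200

1 1 971/1000
2 2 233/250
3 3 9261/10000
4 4 1821/2000
5 5 4311/5000
6 6 4251/5000
7 7 4181/5000
DF(6y) is solved at step 6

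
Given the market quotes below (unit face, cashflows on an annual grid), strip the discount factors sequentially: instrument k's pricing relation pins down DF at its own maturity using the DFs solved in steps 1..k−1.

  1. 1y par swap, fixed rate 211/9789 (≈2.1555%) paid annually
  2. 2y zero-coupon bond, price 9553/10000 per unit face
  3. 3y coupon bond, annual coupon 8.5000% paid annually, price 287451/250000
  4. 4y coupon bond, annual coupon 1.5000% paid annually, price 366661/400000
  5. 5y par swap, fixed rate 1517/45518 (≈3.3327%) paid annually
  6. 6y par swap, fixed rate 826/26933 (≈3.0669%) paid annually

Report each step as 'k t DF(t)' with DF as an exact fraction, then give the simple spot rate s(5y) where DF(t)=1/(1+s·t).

1 1 9789/10000
2 2 9553/10000
3 3 4541/5000
4 4 8611/10000
5 5 8483/10000
6 6 2087/2500
s(5y) = (1/(8483/10000) − 1)/(5) = 1517/42415 ≈ 3.5766%

step 1 [1y] swap r/1=211/9789: DF=(1 − 211/9789·(0))/(1+211/9789) = 9789/10000 ≈ 0.978900
step 2 [2y] zero: DF = P = 9553/10000 ≈ 0.955300
step 3 [3y] bond c/1=17/200: DF=(287451/250000 − 17/200·(0.978900+0.955300))/(1+17/200) = 4541/5000 ≈ 0.908200
step 4 [4y] bond c/1=3/200: DF=(366661/400000 − 3/200·(0.978900+0.955300+0.908200))/(1+3/200) = 8611/10000 ≈ 0.861100
step 5 [5y] swap r/1=1517/45518: DF=(1 − 1517/45518·(0.978900+0.955300+0.908200+0.861100))/(1+1517/45518) = 8483/10000 ≈ 0.848300
step 6 [6y] swap r/1=826/26933: DF=(1 − 826/26933·(0.978900+0.955300+0.908200+0.861100+0.848300))/(1+826/26933) = 2087/2500 ≈ 0.834800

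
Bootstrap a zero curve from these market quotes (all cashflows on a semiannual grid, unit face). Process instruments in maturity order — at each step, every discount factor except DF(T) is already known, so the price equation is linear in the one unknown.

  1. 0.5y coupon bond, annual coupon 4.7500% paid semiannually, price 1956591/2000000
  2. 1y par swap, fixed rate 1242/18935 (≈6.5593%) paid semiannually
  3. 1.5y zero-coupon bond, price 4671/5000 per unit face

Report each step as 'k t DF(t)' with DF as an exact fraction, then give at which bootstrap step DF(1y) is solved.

step 1 [0.5y] bond c/2=19/800: DF=(1956591/2000000 − 19/800·(0))/(1+19/800) = 2389/2500 ≈ 0.955600
step 2 [1y] swap r/2=621/18935: DF=(1 − 621/18935·(0.955600))/(1+621/18935) = 9379/10000 ≈ 0.937900
step 3 [1.5y] zero: DF = P = 4671/5000 ≈ 0.934200

1 1/2 2389/2500
2 1 9379/10000
3 3/2 4671/5000
DF(1y) is solved at step 2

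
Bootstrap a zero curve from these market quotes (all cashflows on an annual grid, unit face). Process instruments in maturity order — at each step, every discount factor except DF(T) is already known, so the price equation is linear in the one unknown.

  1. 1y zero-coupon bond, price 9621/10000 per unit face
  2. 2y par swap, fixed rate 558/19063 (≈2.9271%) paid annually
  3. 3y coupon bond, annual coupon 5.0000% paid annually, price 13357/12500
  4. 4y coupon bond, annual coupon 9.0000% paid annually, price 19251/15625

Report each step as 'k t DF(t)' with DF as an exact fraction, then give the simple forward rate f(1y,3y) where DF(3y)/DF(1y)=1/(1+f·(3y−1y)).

1 1 9621/10000
2 2 4721/5000
3 3 9269/10000
4 4 2241/2500
f(1y,3y) = ((9621/10000)/(9269/10000) − 1)/(2) = 176/9269 ≈ 1.8988%

step 1 [1y] zero: DF = P = 9621/10000 ≈ 0.962100
step 2 [2y] swap r/1=558/19063: DF=(1 − 558/19063·(0.962100))/(1+558/19063) = 4721/5000 ≈ 0.944200
step 3 [3y] bond c/1=1/20: DF=(13357/12500 − 1/20·(0.962100+0.944200))/(1+1/20) = 9269/10000 ≈ 0.926900
step 4 [4y] bond c/1=9/100: DF=(19251/15625 − 9/100·(0.962100+0.944200+0.926900))/(1+9/100) = 2241/2500 ≈ 0.896400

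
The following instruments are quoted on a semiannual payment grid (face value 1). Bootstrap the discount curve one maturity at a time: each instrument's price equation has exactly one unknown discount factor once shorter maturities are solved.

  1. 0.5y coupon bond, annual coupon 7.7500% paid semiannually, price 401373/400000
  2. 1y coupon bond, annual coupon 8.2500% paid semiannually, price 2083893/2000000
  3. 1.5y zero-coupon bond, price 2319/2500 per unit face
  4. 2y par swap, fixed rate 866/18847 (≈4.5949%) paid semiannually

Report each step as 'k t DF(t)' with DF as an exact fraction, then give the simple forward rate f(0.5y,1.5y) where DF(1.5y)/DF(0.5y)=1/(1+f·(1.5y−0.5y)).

1 1/2 483/500
2 1 1203/1250
3 3/2 2319/2500
4 2 4567/5000
f(0.5y,1.5y) = ((483/500)/(2319/2500) − 1)/(1) = 32/773 ≈ 4.1397%

step 1 [0.5y] bond c/2=31/800: DF=(401373/400000 − 31/800·(0))/(1+31/800) = 483/500 ≈ 0.966000
step 2 [1y] bond c/2=33/800: DF=(2083893/2000000 − 33/800·(0.966000))/(1+33/800) = 1203/1250 ≈ 0.962400
step 3 [1.5y] zero: DF = P = 2319/2500 ≈ 0.927600
step 4 [2y] swap r/2=433/18847: DF=(1 − 433/18847·(0.966000+0.962400+0.927600))/(1+433/18847) = 4567/5000 ≈ 0.913400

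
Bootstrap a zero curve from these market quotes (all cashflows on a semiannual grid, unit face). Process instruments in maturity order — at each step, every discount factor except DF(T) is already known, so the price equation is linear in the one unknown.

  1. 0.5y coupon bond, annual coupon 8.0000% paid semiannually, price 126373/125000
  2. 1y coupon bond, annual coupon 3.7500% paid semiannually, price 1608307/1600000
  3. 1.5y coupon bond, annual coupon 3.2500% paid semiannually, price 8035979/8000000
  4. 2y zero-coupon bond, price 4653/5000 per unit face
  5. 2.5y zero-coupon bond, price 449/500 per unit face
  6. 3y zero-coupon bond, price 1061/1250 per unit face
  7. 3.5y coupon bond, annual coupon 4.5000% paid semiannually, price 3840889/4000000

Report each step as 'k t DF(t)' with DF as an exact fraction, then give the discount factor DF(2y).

1 1/2 9721/10000
2 1 1211/1250
3 3/2 4787/5000
4 2 4653/5000
5 5/2 449/500
6 3 1061/1250
7 7/2 2041/2500
DF(2y) = 4653/5000 ≈ 0.930600

step 1 [0.5y] bond c/2=1/25: DF=(126373/125000 − 1/25·(0))/(1+1/25) = 9721/10000 ≈ 0.972100
step 2 [1y] bond c/2=3/160: DF=(1608307/1600000 − 3/160·(0.972100))/(1+3/160) = 1211/1250 ≈ 0.968800
step 3 [1.5y] bond c/2=13/800: DF=(8035979/8000000 − 13/800·(0.972100+0.968800))/(1+13/800) = 4787/5000 ≈ 0.957400
step 4 [2y] zero: DF = P = 4653/5000 ≈ 0.930600
step 5 [2.5y] zero: DF = P = 449/500 ≈ 0.898000
step 6 [3y] zero: DF = P = 1061/1250 ≈ 0.848800
step 7 [3.5y] bond c/2=9/400: DF=(3840889/4000000 − 9/400·(0.972100+0.968800+0.957400+0.930600+0.898000+0.848800))/(1+9/400) = 2041/2500 ≈ 0.816400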